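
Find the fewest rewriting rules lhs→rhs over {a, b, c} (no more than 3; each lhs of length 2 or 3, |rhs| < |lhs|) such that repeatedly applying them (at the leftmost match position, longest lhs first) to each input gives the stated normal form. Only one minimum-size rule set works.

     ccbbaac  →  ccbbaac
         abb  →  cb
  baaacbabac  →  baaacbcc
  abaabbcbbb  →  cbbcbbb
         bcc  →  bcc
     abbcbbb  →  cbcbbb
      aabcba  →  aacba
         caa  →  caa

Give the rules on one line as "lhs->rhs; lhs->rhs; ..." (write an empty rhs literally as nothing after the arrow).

aab->aa; ab->c; aba->ab

  | ccbbaac
  | abb => cb
  | baaacbabac => baaacbabc => baaacbcc
  | abaabbcbbb => ababbcbbb => abbbcbbb => cbbcbbb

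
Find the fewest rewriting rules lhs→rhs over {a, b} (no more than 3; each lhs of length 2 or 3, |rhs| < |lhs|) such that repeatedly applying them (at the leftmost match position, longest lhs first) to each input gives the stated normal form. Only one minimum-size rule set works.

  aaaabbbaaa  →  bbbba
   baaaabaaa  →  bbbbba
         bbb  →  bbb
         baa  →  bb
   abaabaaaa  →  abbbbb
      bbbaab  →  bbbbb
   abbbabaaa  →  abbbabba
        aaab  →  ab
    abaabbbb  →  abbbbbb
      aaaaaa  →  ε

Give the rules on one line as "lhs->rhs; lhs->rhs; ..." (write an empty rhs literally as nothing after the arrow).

  | aaaabbbaaa => aabbbaaa => bbbaaa => bbbba
  | baaaabaaa => bbaabaaa => bbbbaaa => bbbbba
  | bbb
  | baa => bb

aa->; baa->bb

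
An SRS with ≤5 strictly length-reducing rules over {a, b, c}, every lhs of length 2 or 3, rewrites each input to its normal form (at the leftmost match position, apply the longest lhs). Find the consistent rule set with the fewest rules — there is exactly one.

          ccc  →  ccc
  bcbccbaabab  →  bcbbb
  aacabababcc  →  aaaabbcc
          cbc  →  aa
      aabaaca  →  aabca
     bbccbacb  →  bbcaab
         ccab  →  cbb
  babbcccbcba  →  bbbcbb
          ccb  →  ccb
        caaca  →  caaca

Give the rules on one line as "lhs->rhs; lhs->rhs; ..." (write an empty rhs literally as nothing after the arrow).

ba->b; cab->a; cbc->aa; cca->cb

  | ccc
  | bcbccbaabab => baacbaabab => bacbaabab => bcbaabab => bcbabab => bcbbab => bcbbb
  | aacabababcc => aaaababcc => aaaabbcc
  | cbc => aa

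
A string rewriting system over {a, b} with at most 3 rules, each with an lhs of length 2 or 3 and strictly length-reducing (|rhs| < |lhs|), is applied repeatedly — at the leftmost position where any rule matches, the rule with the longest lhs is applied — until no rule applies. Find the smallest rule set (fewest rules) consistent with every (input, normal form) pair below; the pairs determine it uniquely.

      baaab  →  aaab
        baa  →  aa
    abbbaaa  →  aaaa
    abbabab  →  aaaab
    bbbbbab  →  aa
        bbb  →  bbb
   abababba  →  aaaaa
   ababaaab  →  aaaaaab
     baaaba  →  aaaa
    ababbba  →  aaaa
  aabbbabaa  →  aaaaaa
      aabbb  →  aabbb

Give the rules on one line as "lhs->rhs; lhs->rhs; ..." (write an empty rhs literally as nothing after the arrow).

ba->a; bab->aa

  | baaab => aaab
  | baa => aa
  | abbbaaa => abbaaa => abaaa => aaaa
  | abbabab => abaaab => aaaab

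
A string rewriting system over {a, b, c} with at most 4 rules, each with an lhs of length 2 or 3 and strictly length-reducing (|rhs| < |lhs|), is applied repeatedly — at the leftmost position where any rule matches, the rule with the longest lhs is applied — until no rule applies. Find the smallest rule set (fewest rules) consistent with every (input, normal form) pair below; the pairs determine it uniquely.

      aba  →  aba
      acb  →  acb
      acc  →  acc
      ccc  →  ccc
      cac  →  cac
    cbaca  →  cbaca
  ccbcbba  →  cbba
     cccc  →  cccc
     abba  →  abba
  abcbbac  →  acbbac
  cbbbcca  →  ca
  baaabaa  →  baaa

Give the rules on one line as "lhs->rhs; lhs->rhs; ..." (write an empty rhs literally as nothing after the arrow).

  | aba
  | acb
  | acc
  | ccc

aab->; bc->c; cbc->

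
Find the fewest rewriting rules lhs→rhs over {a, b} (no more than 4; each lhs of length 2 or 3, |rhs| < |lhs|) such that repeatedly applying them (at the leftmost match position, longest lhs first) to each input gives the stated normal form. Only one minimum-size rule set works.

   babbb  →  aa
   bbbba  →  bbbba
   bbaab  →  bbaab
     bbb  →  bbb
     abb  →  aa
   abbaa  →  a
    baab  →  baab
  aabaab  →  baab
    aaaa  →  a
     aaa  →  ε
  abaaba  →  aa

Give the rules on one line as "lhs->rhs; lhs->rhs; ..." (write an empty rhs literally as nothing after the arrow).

  | babbb => abb => aa
  | bbbba
  | bbaab
  | bbb

aaa->; aba->ba; abb->aa; bab->a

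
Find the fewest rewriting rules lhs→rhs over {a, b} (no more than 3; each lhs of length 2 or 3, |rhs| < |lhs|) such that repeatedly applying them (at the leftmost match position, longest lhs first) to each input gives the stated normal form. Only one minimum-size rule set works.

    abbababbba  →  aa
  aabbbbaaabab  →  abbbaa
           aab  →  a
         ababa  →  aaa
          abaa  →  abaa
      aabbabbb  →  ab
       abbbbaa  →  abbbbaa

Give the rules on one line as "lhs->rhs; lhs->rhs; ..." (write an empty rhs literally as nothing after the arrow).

  | abbababbba => abaabbba => ababba => aaba => aa
  | aabbbbaaabab => abbbaaabab => abbbaaab => abbbaa
  | aab => a
  | ababa => aaa

aab->a; bab->a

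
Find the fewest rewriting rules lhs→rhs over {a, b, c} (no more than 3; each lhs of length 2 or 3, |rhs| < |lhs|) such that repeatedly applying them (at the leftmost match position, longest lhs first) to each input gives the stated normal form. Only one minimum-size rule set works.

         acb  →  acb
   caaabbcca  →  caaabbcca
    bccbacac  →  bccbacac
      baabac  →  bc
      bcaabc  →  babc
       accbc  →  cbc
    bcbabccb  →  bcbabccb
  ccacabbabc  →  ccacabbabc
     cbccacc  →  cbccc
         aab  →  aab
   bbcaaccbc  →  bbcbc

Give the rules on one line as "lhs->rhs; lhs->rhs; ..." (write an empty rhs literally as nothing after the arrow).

  | acb
  | caaabbcca
  | bccbacac
  | baabac => bacc => bc

aba->c; acc->c; bca->b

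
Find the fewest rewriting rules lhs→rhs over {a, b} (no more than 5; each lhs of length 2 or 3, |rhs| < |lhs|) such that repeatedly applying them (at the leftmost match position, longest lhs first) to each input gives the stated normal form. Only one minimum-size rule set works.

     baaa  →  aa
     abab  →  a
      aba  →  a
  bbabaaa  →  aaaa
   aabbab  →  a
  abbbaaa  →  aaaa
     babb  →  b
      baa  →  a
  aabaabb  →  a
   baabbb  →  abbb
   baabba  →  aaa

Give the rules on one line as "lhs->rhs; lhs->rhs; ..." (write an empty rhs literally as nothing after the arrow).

aab->a; ba->; bab->; bba->aa

  | baaa => aa
  | abab => a
  | aba => a
  | bbabaaa => aabaaa => aaaa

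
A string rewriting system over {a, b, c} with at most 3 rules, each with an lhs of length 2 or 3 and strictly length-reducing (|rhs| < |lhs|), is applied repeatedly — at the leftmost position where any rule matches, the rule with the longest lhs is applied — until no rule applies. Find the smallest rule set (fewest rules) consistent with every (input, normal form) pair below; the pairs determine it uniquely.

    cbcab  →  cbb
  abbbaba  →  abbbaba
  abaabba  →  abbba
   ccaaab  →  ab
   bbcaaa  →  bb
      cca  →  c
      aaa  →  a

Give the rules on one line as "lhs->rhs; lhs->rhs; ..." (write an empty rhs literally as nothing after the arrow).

aa->; ca->

  | cbcab => cbb
  | abbbaba
  | abaabba => abbba
  | ccaaab => caab => ab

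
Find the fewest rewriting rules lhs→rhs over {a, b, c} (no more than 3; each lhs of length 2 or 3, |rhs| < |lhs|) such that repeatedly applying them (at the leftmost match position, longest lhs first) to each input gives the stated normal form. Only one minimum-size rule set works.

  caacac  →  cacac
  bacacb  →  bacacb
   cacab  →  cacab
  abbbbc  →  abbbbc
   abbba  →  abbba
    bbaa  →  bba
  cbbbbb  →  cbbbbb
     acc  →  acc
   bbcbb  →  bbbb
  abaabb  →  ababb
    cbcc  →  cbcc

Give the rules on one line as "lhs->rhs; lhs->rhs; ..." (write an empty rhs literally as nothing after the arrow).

aa->a; bcb->bb

  | caacac => cacac
  | bacacb
  | cacab
  | abbbbc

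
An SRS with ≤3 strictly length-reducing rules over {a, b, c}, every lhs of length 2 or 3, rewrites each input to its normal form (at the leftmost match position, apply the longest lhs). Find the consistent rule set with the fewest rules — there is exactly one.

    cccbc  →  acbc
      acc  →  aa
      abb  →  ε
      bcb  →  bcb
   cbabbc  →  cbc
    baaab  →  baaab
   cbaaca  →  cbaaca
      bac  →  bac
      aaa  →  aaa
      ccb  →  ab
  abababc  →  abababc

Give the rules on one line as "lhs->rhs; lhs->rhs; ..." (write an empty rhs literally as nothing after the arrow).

abb->; cc->a

  | cccbc => acbc
  | acc => aa
  | abb => ε
  | bcb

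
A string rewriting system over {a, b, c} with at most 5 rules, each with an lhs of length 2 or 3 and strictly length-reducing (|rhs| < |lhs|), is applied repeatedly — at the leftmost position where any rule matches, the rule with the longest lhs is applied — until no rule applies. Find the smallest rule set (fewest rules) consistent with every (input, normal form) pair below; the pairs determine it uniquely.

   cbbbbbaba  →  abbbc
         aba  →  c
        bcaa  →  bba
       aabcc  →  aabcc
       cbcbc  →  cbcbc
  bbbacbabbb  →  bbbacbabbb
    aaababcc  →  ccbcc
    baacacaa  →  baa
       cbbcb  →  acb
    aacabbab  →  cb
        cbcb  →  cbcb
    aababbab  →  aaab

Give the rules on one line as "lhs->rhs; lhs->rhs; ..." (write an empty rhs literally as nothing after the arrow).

  | cbbbbbaba => abbbaba => abbbc
  | aba => c
  | bcaa => bba
  | aabcc

aac->cc; aba->c; ca->b; cbb->a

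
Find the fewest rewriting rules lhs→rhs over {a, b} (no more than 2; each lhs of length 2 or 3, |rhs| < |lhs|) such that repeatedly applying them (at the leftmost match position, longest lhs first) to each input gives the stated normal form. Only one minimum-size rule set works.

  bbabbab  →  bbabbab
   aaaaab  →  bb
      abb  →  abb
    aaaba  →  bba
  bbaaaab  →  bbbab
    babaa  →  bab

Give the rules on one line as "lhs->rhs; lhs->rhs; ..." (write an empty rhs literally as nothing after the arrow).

  | bbabbab
  | aaaaab => baab => bb
  | abb
  | aaaba => bba

aa->; aaa->b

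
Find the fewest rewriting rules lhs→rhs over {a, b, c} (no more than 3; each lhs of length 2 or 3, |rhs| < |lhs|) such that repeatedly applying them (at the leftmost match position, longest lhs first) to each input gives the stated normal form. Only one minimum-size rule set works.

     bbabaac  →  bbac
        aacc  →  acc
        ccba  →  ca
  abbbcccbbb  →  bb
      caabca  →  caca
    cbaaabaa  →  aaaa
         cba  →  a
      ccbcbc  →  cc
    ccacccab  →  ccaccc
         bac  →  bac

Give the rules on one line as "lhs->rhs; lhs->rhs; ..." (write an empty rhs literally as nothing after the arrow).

  | bbabaac => bbaac => bbac
  | aacc => acc
  | ccba => ca
  | abbbcccbbb => bbcccbbb => bbccbb => bbcb => bb

aac->ac; ab->; cb->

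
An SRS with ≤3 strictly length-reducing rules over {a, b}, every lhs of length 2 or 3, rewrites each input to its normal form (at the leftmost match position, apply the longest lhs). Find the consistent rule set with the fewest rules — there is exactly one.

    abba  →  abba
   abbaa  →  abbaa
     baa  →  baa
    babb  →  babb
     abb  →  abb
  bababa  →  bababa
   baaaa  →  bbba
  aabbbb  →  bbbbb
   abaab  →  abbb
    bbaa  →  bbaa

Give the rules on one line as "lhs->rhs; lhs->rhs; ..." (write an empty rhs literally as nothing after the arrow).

  | abba
  | abbaa
  | baa
  | babb

aaa->bb; aab->bb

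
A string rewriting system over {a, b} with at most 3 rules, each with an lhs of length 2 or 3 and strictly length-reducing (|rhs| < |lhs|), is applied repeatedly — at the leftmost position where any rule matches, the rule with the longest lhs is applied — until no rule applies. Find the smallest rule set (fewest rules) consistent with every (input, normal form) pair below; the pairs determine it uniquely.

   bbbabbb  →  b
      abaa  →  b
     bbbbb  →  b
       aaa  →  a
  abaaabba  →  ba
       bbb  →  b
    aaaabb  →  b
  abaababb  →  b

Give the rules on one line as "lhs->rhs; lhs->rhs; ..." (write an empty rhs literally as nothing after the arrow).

  | bbbabbb => bbabbb => babbb => bbbb => bbb => bb => b
  | abaa => baa => b
  | bbbbb => bbbb => bbb => bb => b
  | aaa => a

aa->; ab->b; bb->b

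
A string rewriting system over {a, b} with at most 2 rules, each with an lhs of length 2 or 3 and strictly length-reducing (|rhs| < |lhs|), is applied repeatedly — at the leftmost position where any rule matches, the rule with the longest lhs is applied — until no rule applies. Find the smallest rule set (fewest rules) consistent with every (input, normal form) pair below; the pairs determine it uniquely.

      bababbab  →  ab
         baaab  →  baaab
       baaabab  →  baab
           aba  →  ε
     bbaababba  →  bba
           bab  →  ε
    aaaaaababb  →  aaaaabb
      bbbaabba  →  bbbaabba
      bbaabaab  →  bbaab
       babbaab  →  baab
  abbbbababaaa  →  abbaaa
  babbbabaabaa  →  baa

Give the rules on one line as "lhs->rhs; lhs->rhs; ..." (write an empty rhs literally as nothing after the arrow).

aba->; bab->

  | bababbab => abbab => ab
  | baaab
  | baaabab => baab
  | aba => ε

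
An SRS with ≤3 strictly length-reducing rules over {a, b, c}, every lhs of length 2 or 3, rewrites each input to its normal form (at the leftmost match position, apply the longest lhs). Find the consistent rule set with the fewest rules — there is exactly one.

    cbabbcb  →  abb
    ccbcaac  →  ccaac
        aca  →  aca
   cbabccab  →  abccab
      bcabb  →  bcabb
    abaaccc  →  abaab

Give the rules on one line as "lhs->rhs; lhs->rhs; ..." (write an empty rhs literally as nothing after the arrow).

  | cbabbcb => abbcb => abb
  | ccbcaac => ccaac
  | aca
  | cbabccab => abccab

cb->; ccc->b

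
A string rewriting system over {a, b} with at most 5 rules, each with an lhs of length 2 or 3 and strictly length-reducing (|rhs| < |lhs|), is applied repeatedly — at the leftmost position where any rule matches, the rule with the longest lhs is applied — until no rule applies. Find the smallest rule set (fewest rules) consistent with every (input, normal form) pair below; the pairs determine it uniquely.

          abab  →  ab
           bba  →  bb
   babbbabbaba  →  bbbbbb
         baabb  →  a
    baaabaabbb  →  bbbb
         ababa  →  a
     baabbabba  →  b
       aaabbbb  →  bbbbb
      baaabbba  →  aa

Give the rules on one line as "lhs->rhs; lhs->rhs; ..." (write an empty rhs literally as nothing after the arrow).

aaa->b; abb->a; ba->; bba->bb

  | abab => ab
  | bba => bb
  | babbbabbaba => bbbabbaba => bbbbbaba => bbbbbba => bbbbbb
  | baabb => abb => a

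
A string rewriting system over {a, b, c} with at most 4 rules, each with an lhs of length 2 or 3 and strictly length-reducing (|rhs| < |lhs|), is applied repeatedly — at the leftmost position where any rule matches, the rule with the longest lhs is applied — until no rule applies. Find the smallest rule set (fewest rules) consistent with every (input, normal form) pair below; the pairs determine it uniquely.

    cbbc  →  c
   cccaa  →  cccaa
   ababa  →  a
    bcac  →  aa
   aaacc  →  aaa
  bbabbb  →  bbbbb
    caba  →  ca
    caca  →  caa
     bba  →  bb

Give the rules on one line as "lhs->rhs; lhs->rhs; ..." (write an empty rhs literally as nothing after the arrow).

ac->a; ba->; bba->bb; bc->a

  | cbbc => cba => c
  | cccaa
  | ababa => aba => a
  | bcac => aac => aa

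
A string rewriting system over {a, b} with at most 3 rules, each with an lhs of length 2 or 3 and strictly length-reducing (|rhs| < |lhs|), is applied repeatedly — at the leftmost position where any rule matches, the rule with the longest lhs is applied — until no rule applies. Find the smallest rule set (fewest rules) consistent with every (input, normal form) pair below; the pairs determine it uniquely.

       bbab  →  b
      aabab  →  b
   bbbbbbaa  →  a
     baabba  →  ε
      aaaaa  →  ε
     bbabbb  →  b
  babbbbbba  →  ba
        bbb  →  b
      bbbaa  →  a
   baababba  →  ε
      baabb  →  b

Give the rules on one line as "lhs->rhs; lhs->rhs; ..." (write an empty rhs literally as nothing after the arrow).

  | bbab => b
  | aabab => bbab => b
  | bbbbbbaa => bbbbbaa => bbbbaa => bbbaa => bbaa => a
  | baabba => bbbba => bbba => bba => ε

aa->b; bb->b; bba->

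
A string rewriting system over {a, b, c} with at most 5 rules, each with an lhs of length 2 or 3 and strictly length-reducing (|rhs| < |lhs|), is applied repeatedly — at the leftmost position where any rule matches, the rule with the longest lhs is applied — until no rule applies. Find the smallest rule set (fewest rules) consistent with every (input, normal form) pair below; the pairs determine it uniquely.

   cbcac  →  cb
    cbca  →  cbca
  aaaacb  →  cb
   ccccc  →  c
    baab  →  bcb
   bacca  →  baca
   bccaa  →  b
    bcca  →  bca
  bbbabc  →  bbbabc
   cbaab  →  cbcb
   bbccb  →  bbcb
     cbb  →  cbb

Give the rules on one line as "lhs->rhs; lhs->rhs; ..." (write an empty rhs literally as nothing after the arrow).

  | cbcac => cb
  | cbca
  | aaaacb => caacb => cb
  | ccccc => cccc => ccc => cc => c

aa->c; caa->; cac->; cc->c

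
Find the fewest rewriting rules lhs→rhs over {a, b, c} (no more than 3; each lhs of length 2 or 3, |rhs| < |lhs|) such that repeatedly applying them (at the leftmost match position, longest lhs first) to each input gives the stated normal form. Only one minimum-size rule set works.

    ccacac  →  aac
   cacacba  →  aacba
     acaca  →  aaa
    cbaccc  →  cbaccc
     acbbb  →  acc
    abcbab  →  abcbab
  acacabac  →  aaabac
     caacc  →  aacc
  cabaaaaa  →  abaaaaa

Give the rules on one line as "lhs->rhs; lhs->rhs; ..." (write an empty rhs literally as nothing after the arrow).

  | ccacac => cacac => acac => aac
  | cacacba => acacba => aacba
  | acaca => aaca => aaa
  | cbaccc

bbb->c; ca->a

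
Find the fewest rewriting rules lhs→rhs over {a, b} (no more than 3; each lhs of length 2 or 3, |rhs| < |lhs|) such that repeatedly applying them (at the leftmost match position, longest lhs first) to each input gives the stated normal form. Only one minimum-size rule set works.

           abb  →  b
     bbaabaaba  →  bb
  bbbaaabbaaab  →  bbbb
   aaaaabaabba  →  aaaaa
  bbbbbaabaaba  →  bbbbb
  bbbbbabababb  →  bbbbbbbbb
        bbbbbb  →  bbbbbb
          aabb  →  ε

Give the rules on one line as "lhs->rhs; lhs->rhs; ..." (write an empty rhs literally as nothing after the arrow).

ab->; ba->b; baa->

  | abb => b
  | bbaabaaba => bbaaba => bba => bb
  | bbbaaabbaaab => bbabbaaab => bbbbaaab => bbbab => bbbb
  | aaaaabaabba => aaaaaabba => aaaaaba => aaaaa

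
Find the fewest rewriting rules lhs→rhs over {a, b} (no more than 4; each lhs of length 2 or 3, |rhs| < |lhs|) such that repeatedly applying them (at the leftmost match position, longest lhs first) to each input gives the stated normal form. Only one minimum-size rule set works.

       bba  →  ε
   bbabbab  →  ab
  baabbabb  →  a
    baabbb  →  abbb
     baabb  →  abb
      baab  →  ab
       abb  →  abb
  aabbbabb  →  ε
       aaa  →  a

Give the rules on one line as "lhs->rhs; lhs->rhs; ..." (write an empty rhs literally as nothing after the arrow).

  | bba => ba => ε
  | bbabbab => babbab => babab => baab => ab
  | baabbabb => abbabb => ababb => abab => aba => a
  | baabbb => abbb

aa->; ba->; bab->ba; bba->ba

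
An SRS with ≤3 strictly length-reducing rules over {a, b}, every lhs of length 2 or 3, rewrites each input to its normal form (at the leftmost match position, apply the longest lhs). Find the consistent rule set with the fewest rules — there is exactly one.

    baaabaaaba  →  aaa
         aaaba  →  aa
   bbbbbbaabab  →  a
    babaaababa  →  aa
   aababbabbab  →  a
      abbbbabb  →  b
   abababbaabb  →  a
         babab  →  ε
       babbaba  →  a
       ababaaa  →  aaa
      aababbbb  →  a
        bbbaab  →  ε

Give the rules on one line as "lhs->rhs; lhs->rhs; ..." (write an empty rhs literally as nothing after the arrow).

  | baaabaaaba => aaabaaaba => aaaaba => aaa
  | aaaba => aa
  | bbbbbbaabab => bbbbbaabab => bbbbaabab => bbbaabab => bbaabab => baabab => aabab => ab => a
  | babaaababa => abaaababa => aaaababa => aaaba => aa

aab->; ab->a; ba->a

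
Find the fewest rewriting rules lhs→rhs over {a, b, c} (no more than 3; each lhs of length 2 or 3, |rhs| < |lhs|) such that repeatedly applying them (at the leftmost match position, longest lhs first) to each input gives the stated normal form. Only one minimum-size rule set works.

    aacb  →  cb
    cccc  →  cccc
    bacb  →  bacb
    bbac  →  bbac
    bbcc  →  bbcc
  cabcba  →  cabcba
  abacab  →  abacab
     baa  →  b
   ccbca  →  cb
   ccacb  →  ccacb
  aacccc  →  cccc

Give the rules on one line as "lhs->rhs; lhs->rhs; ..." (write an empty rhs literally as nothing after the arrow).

aa->; cbc->ba

  | aacb => cb
  | cccc
  | bacb
  | bbac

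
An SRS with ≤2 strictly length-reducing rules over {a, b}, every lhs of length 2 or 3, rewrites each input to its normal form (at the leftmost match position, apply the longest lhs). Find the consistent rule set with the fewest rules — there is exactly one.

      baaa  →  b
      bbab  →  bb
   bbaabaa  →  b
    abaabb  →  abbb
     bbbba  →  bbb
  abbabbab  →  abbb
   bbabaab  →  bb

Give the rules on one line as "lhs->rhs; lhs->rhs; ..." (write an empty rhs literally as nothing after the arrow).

  | baaa => baa => ba => b
  | bbab => bb
  | bbaabaa => babaa => bbaa => ba => b
  | abaabb => ababb => abbb

ba->b; bba->b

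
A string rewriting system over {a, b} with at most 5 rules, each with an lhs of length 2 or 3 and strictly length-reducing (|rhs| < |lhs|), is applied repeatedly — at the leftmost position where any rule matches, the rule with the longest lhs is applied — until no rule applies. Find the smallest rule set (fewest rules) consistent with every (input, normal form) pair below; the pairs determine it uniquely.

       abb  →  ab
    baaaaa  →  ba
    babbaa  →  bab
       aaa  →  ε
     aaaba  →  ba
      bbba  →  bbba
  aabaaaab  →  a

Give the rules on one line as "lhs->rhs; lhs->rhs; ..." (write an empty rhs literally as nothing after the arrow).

  | abb => ab
  | baaaaa => baaa => ba
  | babbaa => babaa => bab
  | aaa => ε

aaa->; aab->a; abb->ab; baa->b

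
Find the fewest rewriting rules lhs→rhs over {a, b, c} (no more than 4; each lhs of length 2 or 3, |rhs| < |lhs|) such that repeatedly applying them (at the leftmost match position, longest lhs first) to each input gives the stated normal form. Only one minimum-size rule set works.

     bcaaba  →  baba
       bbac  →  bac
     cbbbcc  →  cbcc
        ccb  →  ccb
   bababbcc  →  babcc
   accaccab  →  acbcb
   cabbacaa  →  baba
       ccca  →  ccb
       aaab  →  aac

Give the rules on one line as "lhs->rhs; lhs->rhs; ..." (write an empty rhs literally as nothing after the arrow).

  | bcaaba => bbaba => baba
  | bbac => bac
  | cbbbcc => cbbcc => cbcc
  | ccb

aab->ac; abb->; bb->b; ca->b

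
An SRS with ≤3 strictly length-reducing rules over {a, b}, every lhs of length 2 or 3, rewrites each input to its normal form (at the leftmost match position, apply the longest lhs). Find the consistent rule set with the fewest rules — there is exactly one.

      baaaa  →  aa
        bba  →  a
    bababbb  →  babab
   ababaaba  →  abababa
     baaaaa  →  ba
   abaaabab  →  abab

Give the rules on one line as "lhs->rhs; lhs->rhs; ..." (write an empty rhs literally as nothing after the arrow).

  | baaaa => bbaa => aa
  | bba => a
  | bababbb => babab
  | ababaaba => abababa

aaa->ba; aab->ab; bb->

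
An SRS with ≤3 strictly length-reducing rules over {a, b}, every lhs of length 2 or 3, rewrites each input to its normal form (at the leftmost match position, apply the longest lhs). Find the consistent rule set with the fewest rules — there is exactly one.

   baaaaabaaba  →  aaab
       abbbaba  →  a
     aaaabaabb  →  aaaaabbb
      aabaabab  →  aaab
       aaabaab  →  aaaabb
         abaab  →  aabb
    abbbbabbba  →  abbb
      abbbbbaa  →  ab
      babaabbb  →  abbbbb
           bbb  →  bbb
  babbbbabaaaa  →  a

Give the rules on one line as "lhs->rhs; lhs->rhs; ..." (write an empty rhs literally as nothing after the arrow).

  | baaaaabaaba => abaaabaaba => aababaaba => aabaabba => aaabbba => aaab
  | abbbaba => abba => a
  | aaaabaabb => aaaaabbb
  | aabaabab => aaabbab => aaab

baa->ab; bba->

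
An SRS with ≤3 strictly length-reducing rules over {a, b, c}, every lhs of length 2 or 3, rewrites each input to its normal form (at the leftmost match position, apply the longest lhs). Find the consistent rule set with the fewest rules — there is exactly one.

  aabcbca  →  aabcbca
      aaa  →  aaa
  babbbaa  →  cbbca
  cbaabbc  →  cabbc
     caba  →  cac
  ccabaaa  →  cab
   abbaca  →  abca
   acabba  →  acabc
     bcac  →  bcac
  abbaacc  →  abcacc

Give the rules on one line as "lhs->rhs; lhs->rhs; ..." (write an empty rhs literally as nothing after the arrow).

ba->c; caa->b; cca->ca

  | aabcbca
  | aaa
  | babbbaa => cbbbaa => cbbca
  | cbaabbc => ccabbc => cabbc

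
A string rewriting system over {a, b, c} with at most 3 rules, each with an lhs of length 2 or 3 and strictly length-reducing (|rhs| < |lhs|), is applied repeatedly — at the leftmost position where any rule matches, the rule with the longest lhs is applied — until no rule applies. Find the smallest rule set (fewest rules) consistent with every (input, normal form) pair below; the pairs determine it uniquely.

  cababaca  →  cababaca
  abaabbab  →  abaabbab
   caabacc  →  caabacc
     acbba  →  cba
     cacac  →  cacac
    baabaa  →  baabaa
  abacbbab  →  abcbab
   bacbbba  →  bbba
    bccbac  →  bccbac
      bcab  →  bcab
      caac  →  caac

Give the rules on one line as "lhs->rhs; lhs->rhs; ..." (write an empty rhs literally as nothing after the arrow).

  | cababaca
  | abaabbab
  | caabacc
  | acbba => cba

acb->c; cbb->bb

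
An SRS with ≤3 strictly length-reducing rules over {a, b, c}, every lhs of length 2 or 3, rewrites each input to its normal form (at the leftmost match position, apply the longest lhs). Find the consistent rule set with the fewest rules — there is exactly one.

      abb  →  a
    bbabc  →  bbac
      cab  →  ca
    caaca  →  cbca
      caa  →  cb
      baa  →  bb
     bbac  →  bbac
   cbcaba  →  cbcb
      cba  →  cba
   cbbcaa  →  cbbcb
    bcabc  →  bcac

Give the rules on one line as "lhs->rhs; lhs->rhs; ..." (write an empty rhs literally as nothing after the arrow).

  | abb => ab => a
  | bbabc => bbac
  | cab => ca
  | caaca => cbca

aa->b; ab->a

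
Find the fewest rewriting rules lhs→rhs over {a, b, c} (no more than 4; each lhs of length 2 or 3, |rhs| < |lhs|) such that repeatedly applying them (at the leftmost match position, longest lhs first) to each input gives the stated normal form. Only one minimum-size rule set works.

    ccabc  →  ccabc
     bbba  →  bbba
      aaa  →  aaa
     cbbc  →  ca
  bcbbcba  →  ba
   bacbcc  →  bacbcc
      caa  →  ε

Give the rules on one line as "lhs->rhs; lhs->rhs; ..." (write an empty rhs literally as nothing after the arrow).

  | ccabc
  | bbba
  | aaa
  | cbbc => ca

bbc->a; bca->; caa->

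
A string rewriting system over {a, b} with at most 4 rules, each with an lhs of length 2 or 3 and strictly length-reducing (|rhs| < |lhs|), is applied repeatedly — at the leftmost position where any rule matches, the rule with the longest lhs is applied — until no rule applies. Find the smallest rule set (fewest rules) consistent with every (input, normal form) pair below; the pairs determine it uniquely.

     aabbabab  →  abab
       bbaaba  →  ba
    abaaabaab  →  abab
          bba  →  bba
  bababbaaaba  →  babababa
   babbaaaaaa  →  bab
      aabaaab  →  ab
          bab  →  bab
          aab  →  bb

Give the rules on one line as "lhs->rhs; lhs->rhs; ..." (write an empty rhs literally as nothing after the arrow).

  | aabbabab => bbbabab => abab
  | bbaaba => bbbba => ba
  | abaaabaab => abbabaab => ababaab => ababbb => ababb => abab
  | bba

aa->b; abb->ab; bbb->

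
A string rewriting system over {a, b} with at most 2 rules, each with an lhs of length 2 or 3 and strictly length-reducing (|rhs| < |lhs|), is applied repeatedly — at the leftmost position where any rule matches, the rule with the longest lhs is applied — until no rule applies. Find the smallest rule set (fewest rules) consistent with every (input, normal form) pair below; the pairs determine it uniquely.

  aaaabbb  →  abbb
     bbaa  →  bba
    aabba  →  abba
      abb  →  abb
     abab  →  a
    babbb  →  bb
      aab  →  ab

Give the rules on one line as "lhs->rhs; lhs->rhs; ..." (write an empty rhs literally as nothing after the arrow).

aa->a; bab->

  | aaaabbb => aaabbb => aabbb => abbb
  | bbaa => bba
  | aabba => abba
  | abb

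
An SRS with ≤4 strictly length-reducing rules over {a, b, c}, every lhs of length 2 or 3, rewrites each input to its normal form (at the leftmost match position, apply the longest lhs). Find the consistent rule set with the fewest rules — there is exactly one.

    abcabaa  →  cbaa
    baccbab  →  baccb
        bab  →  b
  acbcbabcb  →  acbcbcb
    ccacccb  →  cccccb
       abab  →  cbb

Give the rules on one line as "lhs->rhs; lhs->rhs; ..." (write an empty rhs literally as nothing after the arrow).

ab->; aba->cb; ca->c

  | abcabaa => cabaa => cbaa
  | baccbab => baccb
  | bab => b
  | acbcbabcb => acbcbcb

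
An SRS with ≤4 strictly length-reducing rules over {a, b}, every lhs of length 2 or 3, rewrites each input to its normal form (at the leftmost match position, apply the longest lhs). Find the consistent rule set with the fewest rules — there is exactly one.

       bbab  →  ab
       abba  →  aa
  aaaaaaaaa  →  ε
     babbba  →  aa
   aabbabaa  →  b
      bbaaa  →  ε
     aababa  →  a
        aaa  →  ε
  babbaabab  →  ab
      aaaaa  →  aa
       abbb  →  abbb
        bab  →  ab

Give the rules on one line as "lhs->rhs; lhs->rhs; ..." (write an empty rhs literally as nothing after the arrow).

  | bbab => ab
  | abba => aa
  | aaaaaaaaa => aaaaaa => aaa => ε
  | babbba => abbba => aba => aa

aaa->; ba->a; baa->b; bba->a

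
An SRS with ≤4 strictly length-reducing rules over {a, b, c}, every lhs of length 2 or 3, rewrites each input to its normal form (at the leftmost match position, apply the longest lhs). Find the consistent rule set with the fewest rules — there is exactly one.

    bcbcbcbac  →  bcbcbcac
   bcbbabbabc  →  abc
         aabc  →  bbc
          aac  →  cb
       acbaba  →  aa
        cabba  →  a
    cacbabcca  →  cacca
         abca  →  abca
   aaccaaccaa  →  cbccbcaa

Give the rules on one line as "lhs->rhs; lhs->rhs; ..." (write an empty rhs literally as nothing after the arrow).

  | bcbcbcbac => bcbcbcac
  | bcbbabbabc => bcbabbabc => bcabbabc => bbabc => babc => abc
  | aabc => bbc
  | aac => cb

aab->bb; aac->cb; ba->a; cab->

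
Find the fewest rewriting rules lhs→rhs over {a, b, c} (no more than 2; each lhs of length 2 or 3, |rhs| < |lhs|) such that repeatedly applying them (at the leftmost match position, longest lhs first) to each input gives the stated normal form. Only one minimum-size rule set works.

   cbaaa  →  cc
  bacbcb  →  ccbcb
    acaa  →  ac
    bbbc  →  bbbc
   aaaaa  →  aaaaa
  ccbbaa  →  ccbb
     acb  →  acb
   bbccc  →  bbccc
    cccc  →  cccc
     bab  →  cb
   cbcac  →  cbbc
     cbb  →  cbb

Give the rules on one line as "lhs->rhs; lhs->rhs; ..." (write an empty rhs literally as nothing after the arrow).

  | cbaaa => ccaa => cba => cc
  | bacbcb => ccbcb
  | acaa => aba => ac
  | bbbc

ba->c; ca->b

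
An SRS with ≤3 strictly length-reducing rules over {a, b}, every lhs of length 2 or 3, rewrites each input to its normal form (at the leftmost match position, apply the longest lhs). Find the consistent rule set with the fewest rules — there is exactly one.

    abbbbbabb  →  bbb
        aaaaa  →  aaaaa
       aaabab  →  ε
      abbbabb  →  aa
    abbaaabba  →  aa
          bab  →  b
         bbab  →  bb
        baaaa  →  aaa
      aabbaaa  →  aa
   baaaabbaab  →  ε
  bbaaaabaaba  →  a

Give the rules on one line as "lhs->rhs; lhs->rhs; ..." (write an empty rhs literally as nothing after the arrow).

  | abbbbbabb => aabbbabb => bbabb => bbb
  | aaaaa
  | aaabab => aab => ε
  | abbbabb => aababb => abb => aa

aab->; abb->aa; ba->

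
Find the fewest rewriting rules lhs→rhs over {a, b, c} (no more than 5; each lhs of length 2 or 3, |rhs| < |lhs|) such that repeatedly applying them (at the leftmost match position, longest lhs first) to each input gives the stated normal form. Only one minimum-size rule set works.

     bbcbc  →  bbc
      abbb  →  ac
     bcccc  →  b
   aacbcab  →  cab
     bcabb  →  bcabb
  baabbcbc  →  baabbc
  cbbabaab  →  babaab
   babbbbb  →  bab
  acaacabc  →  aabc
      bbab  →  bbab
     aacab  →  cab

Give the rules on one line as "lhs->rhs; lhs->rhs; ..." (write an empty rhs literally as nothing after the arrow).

aac->c; bbb->c; cb->; cc->

  | bbcbc => bbc
  | abbb => ac
  | bcccc => bcc => b
  | aacbcab => cbcab => cab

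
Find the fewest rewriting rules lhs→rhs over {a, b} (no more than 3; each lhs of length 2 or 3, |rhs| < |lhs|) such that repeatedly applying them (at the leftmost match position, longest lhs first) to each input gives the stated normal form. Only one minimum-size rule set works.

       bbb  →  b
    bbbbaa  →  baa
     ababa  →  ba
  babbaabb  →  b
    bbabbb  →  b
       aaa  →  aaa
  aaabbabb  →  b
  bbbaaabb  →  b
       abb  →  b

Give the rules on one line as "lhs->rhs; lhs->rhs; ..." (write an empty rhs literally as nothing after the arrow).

  | bbb => bb => b
  | bbbbaa => bbbaa => bbaa => baa
  | ababa => baba => bba => ba
  | babbaabb => bbbaabb => bbaabb => baabb => babb => bbb => bb => b

ab->b; bb->b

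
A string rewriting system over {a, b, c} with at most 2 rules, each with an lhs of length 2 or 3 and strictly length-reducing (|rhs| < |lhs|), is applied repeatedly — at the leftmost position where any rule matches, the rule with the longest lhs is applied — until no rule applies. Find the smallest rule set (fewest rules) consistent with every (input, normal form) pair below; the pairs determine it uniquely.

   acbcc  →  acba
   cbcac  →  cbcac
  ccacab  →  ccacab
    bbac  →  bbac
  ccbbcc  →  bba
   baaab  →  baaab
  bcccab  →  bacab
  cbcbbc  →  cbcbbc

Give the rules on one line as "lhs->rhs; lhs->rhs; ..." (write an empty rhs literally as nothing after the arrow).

  | acbcc => acba
  | cbcac
  | ccacab
  | bbac

bcc->ba; ccb->b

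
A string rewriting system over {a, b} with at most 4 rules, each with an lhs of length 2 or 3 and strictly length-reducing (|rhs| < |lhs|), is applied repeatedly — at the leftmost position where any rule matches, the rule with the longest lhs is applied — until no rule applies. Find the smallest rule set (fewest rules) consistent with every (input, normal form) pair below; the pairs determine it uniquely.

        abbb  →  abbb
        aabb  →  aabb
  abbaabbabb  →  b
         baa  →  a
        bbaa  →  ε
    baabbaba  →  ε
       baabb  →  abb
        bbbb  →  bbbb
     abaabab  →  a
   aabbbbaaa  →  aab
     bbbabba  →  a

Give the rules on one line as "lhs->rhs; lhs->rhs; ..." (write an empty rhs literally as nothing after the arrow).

aaa->; aba->aa; ba->; bab->a

  | abbb
  | aabb
  | abbaabbabb => ababbabb => aabbabb => aabab => aaab => b
  | baa => a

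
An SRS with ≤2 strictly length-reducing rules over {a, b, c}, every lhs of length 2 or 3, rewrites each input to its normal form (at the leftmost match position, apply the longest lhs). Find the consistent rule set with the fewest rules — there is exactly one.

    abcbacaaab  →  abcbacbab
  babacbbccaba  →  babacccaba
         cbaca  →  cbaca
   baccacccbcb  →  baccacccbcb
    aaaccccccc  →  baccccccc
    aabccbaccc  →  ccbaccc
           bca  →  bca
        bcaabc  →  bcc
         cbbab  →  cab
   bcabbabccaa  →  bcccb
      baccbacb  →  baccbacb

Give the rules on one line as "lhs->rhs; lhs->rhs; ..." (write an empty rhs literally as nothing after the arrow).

  | abcbacaaab => abcbacbab
  | babacbbccaba => babacccaba
  | cbaca
  | baccacccbcb

aa->b; bb->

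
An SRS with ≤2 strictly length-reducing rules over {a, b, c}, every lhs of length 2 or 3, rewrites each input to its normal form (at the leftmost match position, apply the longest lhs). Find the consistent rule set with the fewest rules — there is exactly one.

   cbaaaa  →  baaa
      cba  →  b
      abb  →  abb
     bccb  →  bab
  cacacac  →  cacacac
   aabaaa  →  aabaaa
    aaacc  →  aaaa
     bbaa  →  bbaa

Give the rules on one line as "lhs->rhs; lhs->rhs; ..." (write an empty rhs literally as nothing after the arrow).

cba->b; cc->a

  | cbaaaa => baaa
  | cba => b
  | abb
  | bccb => bab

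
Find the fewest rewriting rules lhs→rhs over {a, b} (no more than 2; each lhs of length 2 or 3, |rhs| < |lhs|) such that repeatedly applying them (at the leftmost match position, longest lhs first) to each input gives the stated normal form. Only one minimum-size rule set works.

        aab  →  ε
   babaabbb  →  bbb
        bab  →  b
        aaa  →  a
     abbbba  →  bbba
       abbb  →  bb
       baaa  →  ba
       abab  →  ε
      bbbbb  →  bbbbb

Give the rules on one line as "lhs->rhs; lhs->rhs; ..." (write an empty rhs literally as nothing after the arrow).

  | aab => ab => ε
  | babaabbb => baabbb => babbb => bbb
  | bab => b
  | aaa => aa => a

aa->a; ab->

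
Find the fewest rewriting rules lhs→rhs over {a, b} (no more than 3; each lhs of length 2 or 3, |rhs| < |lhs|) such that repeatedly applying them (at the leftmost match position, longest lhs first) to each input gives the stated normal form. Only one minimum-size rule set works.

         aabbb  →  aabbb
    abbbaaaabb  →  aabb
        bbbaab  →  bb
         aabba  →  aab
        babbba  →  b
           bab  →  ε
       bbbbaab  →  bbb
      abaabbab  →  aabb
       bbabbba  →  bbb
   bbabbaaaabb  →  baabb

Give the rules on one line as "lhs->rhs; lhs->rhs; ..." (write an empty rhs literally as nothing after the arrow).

aba->a; bab->; bba->b

  | aabbb
  | abbbaaaabb => abbaaabb => abaabb => aabb
  | bbbaab => bbab => bb
  | aabba => aab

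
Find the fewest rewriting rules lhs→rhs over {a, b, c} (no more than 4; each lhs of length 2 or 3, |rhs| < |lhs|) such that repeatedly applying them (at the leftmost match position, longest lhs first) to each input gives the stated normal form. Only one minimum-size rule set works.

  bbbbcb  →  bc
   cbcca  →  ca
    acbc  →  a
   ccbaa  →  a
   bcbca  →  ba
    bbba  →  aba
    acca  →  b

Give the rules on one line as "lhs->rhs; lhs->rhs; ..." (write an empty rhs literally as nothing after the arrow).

  | bbbbcb => abbcb => aacb => bcb => bc
  | cbcca => ccca => ca
  | acbc => acc => a
  | ccbaa => baa => bb => a

aa->b; bb->a; cb->c; cc->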